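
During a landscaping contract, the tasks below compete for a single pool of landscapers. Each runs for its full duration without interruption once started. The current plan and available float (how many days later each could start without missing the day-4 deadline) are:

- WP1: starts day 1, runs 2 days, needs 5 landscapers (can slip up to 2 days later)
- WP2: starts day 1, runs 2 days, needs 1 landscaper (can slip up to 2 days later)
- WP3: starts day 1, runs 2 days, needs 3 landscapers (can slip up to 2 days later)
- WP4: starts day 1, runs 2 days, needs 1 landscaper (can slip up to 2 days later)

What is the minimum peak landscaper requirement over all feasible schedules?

Early-start (WP1@1, WP2@1, WP3@1, WP4@1) gives peak 10: d1:10  d2:10  d3:0  d4:0.
Shift WP2→3, WP3→3, WP4→3.
Schedule WP1@1, WP2@3, WP3@3, WP4@3: d1:5  d2:5  d3:5  d4:5 — peak 5.
Total landscaper-days = 20 over 4 days ⇒ peak ≥ ⌈20/4⌉ = 5, so 5 is optimal.

5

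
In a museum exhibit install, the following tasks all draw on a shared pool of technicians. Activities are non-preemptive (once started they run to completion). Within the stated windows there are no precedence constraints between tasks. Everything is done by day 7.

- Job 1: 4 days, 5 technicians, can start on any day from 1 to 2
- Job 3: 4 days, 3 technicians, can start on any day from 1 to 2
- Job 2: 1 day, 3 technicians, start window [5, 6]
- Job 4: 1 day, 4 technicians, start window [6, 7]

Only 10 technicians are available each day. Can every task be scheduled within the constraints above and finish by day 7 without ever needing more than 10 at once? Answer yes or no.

yes

Schedule Job 1@1, Job 3@1, Job 2@5, Job 4@6: d1:8  d2:8  d3:8  d4:8  d5:3  d6:4  d7:0 — peak 8 ≤ 10.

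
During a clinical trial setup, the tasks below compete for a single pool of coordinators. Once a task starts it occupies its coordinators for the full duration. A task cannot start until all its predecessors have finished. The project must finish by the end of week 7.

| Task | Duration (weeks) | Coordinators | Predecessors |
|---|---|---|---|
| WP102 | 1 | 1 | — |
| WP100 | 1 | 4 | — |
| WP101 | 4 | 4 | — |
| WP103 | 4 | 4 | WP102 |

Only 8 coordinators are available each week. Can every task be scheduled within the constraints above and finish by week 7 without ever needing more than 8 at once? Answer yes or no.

Schedule WP102@1, WP100@1, WP101@2, WP103@2: w1:5  w2:8  w3:8  w4:8  w5:8  w6:0  w7:0 — peak 8 ≤ 8.

yes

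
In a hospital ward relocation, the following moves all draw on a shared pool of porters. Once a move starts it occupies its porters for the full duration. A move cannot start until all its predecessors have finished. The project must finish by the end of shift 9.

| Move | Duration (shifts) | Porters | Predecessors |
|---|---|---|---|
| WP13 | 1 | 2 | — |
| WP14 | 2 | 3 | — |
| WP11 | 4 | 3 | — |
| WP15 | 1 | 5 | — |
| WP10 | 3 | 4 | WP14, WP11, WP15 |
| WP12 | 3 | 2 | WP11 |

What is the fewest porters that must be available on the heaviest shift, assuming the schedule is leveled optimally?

6

Early-start (WP13@1, WP14@1, WP11@1, WP15@1, WP10@5, WP12@5) gives peak 13: s1:13  s2:6  s3:3  s4:3  s5:6  s6:6  s7:6  s8:0  s9:0.
Shift WP11→2, WP15→6, WP10→7, WP12→7.
Schedule WP13@1, WP14@1, WP11@2, WP15@6, WP10@7, WP12@7: s1:5  s2:6  s3:3  s4:3  s5:3  s6:5  s7:6  s8:6  s9:6 — peak 6.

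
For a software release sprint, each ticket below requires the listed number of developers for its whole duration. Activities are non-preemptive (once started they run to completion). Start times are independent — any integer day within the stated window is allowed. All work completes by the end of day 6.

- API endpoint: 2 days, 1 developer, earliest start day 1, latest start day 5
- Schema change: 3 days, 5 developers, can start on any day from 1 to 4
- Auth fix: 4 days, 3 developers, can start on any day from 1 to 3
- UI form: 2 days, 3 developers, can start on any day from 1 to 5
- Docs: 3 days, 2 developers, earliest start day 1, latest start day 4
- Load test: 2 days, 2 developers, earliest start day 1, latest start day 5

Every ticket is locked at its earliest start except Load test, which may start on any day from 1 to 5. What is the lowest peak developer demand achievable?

14

Load test@1: d1:16  d2:16  d3:10  d4:3  d5:0  d6:0 → peak 16
Load test@2: d1:14  d2:16  d3:12  d4:3  d5:0  d6:0 → peak 16
Load test@3: d1:14  d2:14  d3:12  d4:5  d5:0  d6:0 → peak 14
Load test@4: d1:14  d2:14  d3:10  d4:5  d5:2  d6:0 → peak 14
Load test@5: d1:14  d2:14  d3:10  d4:3  d5:2  d6:2 → peak 14
Best is Load test@3, peak 14.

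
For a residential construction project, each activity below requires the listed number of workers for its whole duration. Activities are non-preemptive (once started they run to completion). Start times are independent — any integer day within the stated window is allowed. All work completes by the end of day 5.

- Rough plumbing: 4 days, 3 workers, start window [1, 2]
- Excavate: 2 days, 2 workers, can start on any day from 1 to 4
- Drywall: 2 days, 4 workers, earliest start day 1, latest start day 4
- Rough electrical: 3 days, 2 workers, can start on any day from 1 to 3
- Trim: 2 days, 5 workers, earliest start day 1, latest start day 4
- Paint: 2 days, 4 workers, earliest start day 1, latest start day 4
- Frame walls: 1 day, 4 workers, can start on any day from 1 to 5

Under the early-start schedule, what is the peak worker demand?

Early-start schedule: Rough plumbing@1, Excavate@1, Drywall@1, Rough electrical@1, Trim@1, Paint@1, Frame walls@1.
Load per day: day 1: 24, day 2: 20, day 3: 5, day 4: 3, day 5: 0.
Peak is 24.

24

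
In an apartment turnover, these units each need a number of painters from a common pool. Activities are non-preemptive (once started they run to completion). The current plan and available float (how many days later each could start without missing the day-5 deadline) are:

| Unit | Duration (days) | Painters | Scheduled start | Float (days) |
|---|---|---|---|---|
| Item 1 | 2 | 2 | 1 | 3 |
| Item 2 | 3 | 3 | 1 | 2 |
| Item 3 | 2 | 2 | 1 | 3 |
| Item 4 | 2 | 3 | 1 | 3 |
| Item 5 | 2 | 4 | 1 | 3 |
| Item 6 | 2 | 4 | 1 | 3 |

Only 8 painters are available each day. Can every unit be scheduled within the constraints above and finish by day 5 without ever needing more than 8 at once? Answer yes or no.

The minimum achievable peak is 9; 8 < 9, so no feasible schedule stays within the cap.

no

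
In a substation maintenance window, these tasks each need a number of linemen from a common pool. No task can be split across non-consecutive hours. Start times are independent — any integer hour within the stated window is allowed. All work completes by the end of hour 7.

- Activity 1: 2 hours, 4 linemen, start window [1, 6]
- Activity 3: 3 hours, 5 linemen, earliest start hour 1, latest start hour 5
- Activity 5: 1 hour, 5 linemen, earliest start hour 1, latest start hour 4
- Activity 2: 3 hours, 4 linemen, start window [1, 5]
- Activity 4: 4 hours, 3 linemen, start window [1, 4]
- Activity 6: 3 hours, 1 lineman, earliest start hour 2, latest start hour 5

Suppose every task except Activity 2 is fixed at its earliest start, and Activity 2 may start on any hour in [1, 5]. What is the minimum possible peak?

Activity 2@1: h1:21  h2:17  h3:13  h4:4  h5:0  h6:0  h7:0 → peak 21
Activity 2@2: h1:17  h2:17  h3:13  h4:8  h5:0  h6:0  h7:0 → peak 17
Activity 2@3: h1:17  h2:13  h3:13  h4:8  h5:4  h6:0  h7:0 → peak 17
Activity 2@4: h1:17  h2:13  h3:9  h4:8  h5:4  h6:4  h7:0 → peak 17
Activity 2@5: h1:17  h2:13  h3:9  h4:4  h5:4  h6:4  h7:4 → peak 17
Best is Activity 2@2, peak 17.

17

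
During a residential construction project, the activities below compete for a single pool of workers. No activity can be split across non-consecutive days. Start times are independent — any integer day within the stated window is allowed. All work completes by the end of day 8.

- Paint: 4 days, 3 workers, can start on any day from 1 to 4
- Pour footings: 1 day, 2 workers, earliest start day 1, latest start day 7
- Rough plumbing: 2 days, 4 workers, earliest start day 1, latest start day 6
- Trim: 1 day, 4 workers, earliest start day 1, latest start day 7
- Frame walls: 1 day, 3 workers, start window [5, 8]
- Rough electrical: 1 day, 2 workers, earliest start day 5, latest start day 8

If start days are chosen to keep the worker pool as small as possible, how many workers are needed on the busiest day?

5

Early-start (Paint@1, Pour footings@1, Rough plumbing@1, Trim@1, Frame walls@5, Rough electrical@5) gives peak 13: d1:13  d2:7  d3:3  d4:3  d5:5  d6:0  d7:0  d8:0.
Shift Rough plumbing→5, Trim→7, Frame walls→8, Rough electrical→8.
Schedule Paint@1, Pour footings@1, Rough plumbing@5, Trim@7, Frame walls@8, Rough electrical@8: d1:5  d2:3  d3:3  d4:3  d5:4  d6:4  d7:4  d8:5 — peak 5.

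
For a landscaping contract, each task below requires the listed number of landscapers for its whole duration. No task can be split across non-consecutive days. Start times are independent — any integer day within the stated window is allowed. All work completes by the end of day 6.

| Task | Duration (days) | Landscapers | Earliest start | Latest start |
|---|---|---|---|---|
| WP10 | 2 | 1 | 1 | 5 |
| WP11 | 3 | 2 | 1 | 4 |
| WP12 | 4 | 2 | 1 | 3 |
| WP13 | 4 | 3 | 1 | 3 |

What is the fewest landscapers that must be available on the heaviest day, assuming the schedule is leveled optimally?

7

Early-start (WP10@1, WP11@1, WP12@1, WP13@1) gives peak 8: d1:8  d2:8  d3:7  d4:5  d5:0  d6:0.
Shift WP13→3.
Schedule WP10@1, WP11@1, WP12@1, WP13@3: d1:5  d2:5  d3:7  d4:5  d5:3  d6:3 — peak 7.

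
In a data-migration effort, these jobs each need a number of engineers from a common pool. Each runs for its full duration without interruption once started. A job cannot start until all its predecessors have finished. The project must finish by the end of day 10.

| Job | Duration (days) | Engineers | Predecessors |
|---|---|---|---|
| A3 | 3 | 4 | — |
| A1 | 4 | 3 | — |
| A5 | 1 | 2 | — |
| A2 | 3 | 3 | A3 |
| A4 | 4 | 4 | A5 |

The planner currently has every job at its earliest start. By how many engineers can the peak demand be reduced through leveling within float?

4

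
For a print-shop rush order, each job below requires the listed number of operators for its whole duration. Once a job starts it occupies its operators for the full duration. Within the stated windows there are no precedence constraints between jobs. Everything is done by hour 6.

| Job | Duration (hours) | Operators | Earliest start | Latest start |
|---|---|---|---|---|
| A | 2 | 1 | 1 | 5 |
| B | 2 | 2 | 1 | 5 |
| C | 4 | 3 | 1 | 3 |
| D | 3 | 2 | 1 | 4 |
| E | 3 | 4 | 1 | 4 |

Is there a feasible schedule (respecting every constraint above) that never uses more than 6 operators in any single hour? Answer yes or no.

no

The minimum achievable peak is 7; 6 < 7, so no feasible schedule stays within the cap.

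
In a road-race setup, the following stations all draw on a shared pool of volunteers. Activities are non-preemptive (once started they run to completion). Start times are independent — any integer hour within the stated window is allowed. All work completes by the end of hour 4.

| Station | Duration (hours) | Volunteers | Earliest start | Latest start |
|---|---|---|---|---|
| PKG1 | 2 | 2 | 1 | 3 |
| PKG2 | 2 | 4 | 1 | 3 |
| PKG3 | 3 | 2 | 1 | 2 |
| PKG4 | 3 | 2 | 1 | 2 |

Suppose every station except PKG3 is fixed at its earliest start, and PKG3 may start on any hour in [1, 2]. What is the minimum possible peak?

10

PKG3@1: h1:10  h2:10  h3:4  h4:0 → peak 10
PKG3@2: h1:8  h2:10  h3:4  h4:2 → peak 10
Best is PKG3@1, peak 10.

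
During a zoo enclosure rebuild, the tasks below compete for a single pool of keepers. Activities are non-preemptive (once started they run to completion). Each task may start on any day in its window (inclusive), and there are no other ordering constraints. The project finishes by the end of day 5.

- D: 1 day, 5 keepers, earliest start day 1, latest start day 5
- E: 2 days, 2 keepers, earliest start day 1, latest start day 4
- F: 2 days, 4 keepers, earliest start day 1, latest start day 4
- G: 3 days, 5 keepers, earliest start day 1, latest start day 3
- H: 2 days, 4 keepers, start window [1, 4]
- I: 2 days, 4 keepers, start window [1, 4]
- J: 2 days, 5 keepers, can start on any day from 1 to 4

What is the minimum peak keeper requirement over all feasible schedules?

Early-start (D@1, E@1, F@1, G@1, H@1, I@1, J@1) gives peak 29: d1:29  d2:24  d3:5  d4:0  d5:0.
Shift F→4, H→4, I→4, J→2.
Schedule D@1, E@1, F@4, G@1, H@4, I@4, J@2: d1:12  d2:12  d3:10  d4:12  d5:12 — peak 12.
Total keeper-days = 58 over 5 days ⇒ peak ≥ ⌈58/5⌉ = 12, so 12 is optimal.

12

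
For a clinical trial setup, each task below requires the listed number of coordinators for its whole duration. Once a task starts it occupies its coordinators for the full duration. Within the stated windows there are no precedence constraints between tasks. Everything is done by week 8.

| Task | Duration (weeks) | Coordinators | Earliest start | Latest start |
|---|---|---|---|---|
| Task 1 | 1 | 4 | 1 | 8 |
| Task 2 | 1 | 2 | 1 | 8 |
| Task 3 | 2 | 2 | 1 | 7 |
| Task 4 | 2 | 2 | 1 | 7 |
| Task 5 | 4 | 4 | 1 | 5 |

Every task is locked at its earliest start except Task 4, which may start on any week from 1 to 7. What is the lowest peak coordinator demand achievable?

Task 4@1: w1:14  w2:8  w3:4  w4:4  w5:0  w6:0  w7:0  w8:0 → peak 14
Task 4@2: w1:12  w2:8  w3:6  w4:4  w5:0  w6:0  w7:0  w8:0 → peak 12
Task 4@3: w1:12  w2:6  w3:6  w4:6  w5:0  w6:0  w7:0  w8:0 → peak 12
Task 4@4: w1:12  w2:6  w3:4  w4:6  w5:2  w6:0  w7:0  w8:0 → peak 12
Task 4@5: w1:12  w2:6  w3:4  w4:4  w5:2  w6:2  w7:0  w8:0 → peak 12
Task 4@6: w1:12  w2:6  w3:4  w4:4  w5:0  w6:2  w7:2  w8:0 → peak 12
Task 4@7: w1:12  w2:6  w3:4  w4:4  w5:0  w6:0  w7:2  w8:2 → peak 12
Best is Task 4@2, peak 12.

12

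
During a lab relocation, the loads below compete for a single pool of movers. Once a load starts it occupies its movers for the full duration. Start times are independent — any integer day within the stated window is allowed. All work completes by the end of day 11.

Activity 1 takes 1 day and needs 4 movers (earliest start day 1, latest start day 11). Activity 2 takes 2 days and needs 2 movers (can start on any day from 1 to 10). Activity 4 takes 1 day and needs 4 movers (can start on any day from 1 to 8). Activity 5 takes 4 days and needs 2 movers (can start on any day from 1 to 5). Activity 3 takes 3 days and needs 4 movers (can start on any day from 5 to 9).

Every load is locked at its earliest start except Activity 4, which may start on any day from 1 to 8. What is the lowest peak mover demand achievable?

Activity 4@1: d1:12  d2:4  d3:2  d4:2  d5:4  d6:4  d7:4  d8:0  d9:0  d10:0  d11:0 → peak 12
Activity 4@2: d1:8  d2:8  d3:2  d4:2  d5:4  d6:4  d7:4  d8:0  d9:0  d10:0  d11:0 → peak 8
Activity 4@3: d1:8  d2:4  d3:6  d4:2  d5:4  d6:4  d7:4  d8:0  d9:0  d10:0  d11:0 → peak 8
Activity 4@4: d1:8  d2:4  d3:2  d4:6  d5:4  d6:4  d7:4  d8:0  d9:0  d10:0  d11:0 → peak 8
Activity 4@5: d1:8  d2:4  d3:2  d4:2  d5:8  d6:4  d7:4  d8:0  d9:0  d10:0  d11:0 → peak 8
Activity 4@6: d1:8  d2:4  d3:2  d4:2  d5:4  d6:8  d7:4  d8:0  d9:0  d10:0  d11:0 → peak 8
Activity 4@7: d1:8  d2:4  d3:2  d4:2  d5:4  d6:4  d7:8  d8:0  d9:0  d10:0  d11:0 → peak 8
Activity 4@8: d1:8  d2:4  d3:2  d4:2  d5:4  d6:4  d7:4  d8:4  d9:0  d10:0  d11:0 → peak 8
Best is Activity 4@2, peak 8.

8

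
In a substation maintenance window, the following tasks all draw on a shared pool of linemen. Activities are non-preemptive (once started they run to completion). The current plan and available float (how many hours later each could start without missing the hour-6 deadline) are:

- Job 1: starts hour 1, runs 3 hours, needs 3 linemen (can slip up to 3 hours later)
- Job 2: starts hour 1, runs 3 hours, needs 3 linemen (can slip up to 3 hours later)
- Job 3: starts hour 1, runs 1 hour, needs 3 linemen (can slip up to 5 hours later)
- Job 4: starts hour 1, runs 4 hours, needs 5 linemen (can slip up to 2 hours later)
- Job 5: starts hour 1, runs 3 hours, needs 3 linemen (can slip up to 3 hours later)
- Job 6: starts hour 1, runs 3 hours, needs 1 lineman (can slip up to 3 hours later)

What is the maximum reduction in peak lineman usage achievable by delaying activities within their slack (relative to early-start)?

7

Early-start peak: h1:18  h2:15  h3:15  h4:5  h5:0  h6:0 ⇒ 18.
Leveled (Job 1@1, Job 2@1, Job 3@1, Job 4@2, Job 5@4, Job 6@4): h1:9  h2:11  h3:11  h4:9  h5:9  h6:4 ⇒ 11.
Reduction 18 − 11 = 7.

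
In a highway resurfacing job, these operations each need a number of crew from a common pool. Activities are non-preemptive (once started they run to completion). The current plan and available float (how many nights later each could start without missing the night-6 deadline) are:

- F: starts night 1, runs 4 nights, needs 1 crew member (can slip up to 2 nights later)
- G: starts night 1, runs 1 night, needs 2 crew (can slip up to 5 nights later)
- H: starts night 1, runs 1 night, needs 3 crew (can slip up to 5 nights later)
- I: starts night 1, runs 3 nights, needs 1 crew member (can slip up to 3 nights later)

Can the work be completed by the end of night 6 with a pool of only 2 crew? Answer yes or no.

The minimum achievable peak is 3; 2 < 3, so no feasible schedule stays within the cap.

no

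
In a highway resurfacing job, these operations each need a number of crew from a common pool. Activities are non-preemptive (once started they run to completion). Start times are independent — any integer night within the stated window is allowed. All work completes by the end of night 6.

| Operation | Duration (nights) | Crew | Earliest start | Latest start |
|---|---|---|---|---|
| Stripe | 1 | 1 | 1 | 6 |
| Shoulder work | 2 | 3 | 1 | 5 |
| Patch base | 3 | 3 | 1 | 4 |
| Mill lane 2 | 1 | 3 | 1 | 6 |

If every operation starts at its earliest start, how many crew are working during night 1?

At early start, night 1 has: Stripe, Shoulder work, Patch base, Mill lane 2.
Demand: 1 + 3 + 3 + 3 = 10.

10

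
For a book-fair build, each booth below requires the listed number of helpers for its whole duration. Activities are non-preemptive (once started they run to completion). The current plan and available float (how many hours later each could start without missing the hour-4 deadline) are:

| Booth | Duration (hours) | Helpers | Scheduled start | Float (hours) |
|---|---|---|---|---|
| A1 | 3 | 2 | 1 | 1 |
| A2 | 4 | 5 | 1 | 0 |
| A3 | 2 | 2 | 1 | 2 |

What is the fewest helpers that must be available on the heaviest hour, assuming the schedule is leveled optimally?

Schedule A1@1, A2@1, A3@1: h1:9  h2:9  h3:7  h4:5 — peak 9.
No arrangement of the 6 feasible schedules does better.

9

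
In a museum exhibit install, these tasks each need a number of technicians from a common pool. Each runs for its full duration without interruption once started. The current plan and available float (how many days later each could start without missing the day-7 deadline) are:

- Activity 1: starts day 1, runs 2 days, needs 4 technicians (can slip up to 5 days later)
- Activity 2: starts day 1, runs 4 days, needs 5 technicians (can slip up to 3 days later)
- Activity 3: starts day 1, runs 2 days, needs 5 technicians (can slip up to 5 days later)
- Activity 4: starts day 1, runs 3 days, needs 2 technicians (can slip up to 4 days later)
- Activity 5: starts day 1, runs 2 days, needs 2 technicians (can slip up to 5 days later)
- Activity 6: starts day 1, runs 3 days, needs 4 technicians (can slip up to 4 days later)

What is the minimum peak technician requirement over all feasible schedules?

9

Early-start (Activity 1@1, Activity 2@1, Activity 3@1, Activity 4@1, Activity 5@1, Activity 6@1) gives peak 22: d1:22  d2:22  d3:11  d4:5  d5:0  d6:0  d7:0.
Shift Activity 3→6, Activity 4→3, Activity 5→3, Activity 6→5.
Schedule Activity 1@1, Activity 2@1, Activity 3@6, Activity 4@3, Activity 5@3, Activity 6@5: d1:9  d2:9  d3:9  d4:9  d5:6  d6:9  d7:9 — peak 9.
Total technician-days = 60 over 7 days ⇒ peak ≥ ⌈60/7⌉ = 9, so 9 is optimal.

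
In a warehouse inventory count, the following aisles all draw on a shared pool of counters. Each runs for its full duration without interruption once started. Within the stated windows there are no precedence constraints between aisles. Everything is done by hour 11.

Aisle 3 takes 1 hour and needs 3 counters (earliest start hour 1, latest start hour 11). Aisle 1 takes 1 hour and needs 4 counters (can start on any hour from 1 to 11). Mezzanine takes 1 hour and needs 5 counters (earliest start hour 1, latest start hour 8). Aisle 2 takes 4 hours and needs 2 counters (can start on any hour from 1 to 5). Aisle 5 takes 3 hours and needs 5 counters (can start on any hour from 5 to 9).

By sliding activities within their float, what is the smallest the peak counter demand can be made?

5

Early-start (Aisle 3@1, Aisle 1@1, Mezzanine@1, Aisle 2@1, Aisle 5@5) gives peak 14: h1:14  h2:2  h3:2  h4:2  h5:5  h6:5  h7:5  h8:0  h9:0  h10:0  h11:0.
Shift Aisle 1→2, Mezzanine→3, Aisle 2→4, Aisle 5→8.
Schedule Aisle 3@1, Aisle 1@2, Mezzanine@3, Aisle 2@4, Aisle 5@8: h1:3  h2:4  h3:5  h4:2  h5:2  h6:2  h7:2  h8:5  h9:5  h10:5  h11:0 — peak 5.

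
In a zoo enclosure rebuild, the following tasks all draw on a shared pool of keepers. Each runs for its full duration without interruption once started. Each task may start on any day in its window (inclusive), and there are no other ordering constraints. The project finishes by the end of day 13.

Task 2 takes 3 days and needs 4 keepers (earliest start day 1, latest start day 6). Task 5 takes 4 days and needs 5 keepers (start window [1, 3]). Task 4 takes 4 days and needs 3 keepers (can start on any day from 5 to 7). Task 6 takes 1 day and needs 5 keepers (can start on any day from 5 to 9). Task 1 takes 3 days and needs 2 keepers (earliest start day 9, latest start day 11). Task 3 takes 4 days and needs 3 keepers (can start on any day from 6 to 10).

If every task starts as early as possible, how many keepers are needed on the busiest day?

9

Early-start schedule: Task 2@1, Task 5@1, Task 4@5, Task 6@5, Task 1@9, Task 3@6.
Load per day: day 1: 9, day 2: 9, day 3: 9, day 4: 5, day 5: 8, day 6: 6, day 7: 6, day 8: 6, day 9: 5, day 10: 2, day 11: 2, day 12: 0, day 13: 0.
Peak is 9.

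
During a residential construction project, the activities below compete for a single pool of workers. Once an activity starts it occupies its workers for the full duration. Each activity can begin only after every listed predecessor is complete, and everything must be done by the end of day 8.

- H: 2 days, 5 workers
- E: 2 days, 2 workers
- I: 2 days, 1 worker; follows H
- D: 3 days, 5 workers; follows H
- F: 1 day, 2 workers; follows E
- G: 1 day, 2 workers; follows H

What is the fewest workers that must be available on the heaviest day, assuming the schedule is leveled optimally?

Early-start (H@1, E@1, I@3, D@3, F@3, G@3) gives peak 10: d1:7  d2:7  d3:10  d4:6  d5:5  d6:0  d7:0  d8:0.
Shift E→3, D→5, F→8.
Schedule H@1, E@3, I@3, D@5, F@8, G@3: d1:5  d2:5  d3:5  d4:3  d5:5  d6:5  d7:5  d8:2 — peak 5.
Total worker-days = 35 over 8 days ⇒ peak ≥ ⌈35/8⌉ = 5, so 5 is optimal.

5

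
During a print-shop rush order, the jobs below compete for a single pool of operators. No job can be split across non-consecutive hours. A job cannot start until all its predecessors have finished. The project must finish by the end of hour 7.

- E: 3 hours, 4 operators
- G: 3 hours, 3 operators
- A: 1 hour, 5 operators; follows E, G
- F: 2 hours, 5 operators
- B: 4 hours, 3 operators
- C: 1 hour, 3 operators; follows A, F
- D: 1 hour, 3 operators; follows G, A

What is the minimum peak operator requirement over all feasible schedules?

9

Early-start (E@1, G@1, A@4, F@1, B@1, C@5, D@5) gives peak 15: h1:15  h2:15  h3:10  h4:8  h5:6  h6:0  h7:0.
Shift F→5, B→4, C→7, D→7.
Schedule E@1, G@1, A@4, F@5, B@4, C@7, D@7: h1:7  h2:7  h3:7  h4:8  h5:8  h6:8  h7:9 — peak 9.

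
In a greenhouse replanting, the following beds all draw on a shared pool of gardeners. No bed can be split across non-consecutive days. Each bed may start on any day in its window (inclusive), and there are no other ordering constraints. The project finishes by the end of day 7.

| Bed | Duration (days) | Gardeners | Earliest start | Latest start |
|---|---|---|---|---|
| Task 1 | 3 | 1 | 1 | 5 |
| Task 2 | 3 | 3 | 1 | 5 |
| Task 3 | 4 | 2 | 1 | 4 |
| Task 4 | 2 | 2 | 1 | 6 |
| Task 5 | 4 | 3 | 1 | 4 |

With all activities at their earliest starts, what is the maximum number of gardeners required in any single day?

Early-start schedule: Task 1@1, Task 2@1, Task 3@1, Task 4@1, Task 5@1.
Load per day: day 1: 11, day 2: 11, day 3: 9, day 4: 5, day 5: 0, day 6: 0, day 7: 0.
Peak is 11.

11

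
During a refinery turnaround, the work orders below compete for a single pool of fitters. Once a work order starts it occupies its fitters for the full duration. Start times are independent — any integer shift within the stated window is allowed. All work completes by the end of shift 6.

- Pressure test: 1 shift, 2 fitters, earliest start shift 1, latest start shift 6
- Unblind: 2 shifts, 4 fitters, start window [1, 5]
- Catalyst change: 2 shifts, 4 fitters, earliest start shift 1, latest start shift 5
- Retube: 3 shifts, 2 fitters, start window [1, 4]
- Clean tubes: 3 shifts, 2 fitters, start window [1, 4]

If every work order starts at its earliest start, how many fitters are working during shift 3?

At early start, shift 3 has: Retube, Clean tubes.
Demand: 2 + 2 = 4.

4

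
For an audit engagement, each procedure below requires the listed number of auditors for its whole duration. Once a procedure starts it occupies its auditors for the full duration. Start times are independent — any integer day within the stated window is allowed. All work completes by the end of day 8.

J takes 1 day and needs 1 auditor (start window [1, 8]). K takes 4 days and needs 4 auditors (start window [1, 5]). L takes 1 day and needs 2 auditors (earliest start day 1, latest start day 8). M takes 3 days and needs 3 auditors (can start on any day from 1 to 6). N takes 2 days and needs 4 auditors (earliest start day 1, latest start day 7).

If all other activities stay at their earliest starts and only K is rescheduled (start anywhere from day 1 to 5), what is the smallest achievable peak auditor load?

10

K@1: d1:14  d2:11  d3:7  d4:4  d5:0  d6:0  d7:0  d8:0 → peak 14
K@2: d1:10  d2:11  d3:7  d4:4  d5:4  d6:0  d7:0  d8:0 → peak 11
K@3: d1:10  d2:7  d3:7  d4:4  d5:4  d6:4  d7:0  d8:0 → peak 10
K@4: d1:10  d2:7  d3:3  d4:4  d5:4  d6:4  d7:4  d8:0 → peak 10
K@5: d1:10  d2:7  d3:3  d4:0  d5:4  d6:4  d7:4  d8:4 → peak 10
Best is K@3, peak 10.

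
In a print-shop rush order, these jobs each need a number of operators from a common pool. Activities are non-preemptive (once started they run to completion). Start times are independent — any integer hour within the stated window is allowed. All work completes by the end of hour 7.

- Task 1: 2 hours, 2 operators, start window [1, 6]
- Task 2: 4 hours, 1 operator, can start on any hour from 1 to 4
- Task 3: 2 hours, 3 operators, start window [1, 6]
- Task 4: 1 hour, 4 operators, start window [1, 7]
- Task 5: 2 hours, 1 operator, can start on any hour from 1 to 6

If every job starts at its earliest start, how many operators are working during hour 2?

At early start, hour 2 has: Task 1, Task 2, Task 3, Task 5.
Demand: 2 + 1 + 3 + 1 = 7.

7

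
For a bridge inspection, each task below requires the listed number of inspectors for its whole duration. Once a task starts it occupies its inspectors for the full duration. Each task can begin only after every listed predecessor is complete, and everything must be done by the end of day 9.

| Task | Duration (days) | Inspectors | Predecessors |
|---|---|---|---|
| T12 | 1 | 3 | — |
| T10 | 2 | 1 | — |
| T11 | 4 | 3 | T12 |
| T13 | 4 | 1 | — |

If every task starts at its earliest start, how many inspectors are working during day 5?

3

At early start, day 5 has: T11.
Demand: 3 = 3.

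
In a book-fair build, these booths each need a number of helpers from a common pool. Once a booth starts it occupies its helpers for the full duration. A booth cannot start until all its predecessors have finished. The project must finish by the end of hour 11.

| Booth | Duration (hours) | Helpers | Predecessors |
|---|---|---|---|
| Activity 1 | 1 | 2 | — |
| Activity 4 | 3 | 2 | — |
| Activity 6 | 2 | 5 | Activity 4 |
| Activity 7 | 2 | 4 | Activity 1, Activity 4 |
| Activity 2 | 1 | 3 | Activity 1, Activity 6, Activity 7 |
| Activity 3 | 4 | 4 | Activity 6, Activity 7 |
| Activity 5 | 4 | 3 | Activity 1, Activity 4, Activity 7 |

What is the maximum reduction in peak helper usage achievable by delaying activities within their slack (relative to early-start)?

2

Early-start peak: h1:4  h2:2  h3:2  h4:9  h5:9  h6:10  h7:7  h8:7  h9:7  h10:0  h11:0 ⇒ 10.
Leveled (Activity 1@1, Activity 4@1, Activity 6@6, Activity 7@4, Activity 2@10, Activity 3@8, Activity 5@6): h1:4  h2:2  h3:2  h4:4  h5:4  h6:8  h7:8  h8:7  h9:7  h10:7  h11:4 ⇒ 8.
Reduction 10 − 8 = 2.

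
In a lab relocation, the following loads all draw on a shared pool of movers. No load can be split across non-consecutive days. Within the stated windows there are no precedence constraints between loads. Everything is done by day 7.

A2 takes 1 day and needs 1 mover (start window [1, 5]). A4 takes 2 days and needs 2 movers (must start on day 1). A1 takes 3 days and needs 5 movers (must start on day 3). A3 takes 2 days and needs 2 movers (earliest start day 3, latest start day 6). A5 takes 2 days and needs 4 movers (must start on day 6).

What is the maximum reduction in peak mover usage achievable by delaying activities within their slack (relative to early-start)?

1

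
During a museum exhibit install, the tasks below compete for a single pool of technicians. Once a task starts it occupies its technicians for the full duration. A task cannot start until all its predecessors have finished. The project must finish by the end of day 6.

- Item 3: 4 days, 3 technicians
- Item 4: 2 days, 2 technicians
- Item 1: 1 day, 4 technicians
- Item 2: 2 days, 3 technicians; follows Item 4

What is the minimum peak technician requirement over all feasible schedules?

Early-start (Item 3@1, Item 4@1, Item 1@1, Item 2@3) gives peak 9: d1:9  d2:5  d3:6  d4:6  d5:0  d6:0.
Shift Item 1→5.
Schedule Item 3@1, Item 4@1, Item 1@5, Item 2@3: d1:5  d2:5  d3:6  d4:6  d5:4  d6:0 — peak 6.

6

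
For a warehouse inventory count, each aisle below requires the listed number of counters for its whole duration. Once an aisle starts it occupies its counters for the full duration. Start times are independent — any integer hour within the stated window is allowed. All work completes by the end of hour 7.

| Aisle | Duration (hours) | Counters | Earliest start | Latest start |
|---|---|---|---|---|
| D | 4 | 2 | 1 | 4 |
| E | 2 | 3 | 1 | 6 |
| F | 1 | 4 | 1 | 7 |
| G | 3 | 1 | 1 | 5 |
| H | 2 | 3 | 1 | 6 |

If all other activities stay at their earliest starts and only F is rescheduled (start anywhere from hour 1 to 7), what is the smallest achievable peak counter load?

9

F@1: h1:13  h2:9  h3:3  h4:2  h5:0  h6:0  h7:0 → peak 13
F@2: h1:9  h2:13  h3:3  h4:2  h5:0  h6:0  h7:0 → peak 13
F@3: h1:9  h2:9  h3:7  h4:2  h5:0  h6:0  h7:0 → peak 9
F@4: h1:9  h2:9  h3:3  h4:6  h5:0  h6:0  h7:0 → peak 9
F@5: h1:9  h2:9  h3:3  h4:2  h5:4  h6:0  h7:0 → peak 9
F@6: h1:9  h2:9  h3:3  h4:2  h5:0  h6:4  h7:0 → peak 9
F@7: h1:9  h2:9  h3:3  h4:2  h5:0  h6:0  h7:4 → peak 9
Best is F@3, peak 9.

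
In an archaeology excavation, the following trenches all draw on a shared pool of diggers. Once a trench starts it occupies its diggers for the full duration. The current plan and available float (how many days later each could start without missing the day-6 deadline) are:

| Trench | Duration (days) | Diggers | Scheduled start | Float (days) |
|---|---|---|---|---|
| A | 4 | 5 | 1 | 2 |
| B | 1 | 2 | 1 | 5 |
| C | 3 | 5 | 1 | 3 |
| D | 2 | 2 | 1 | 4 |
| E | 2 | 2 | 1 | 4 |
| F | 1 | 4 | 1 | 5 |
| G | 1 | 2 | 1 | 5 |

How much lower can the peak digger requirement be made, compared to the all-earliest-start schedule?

Early-start peak: d1:22  d2:14  d3:10  d4:5  d5:0  d6:0 ⇒ 22.
Leveled (A@1, B@1, C@2, D@5, E@5, F@5, G@1): d1:9  d2:10  d3:10  d4:10  d5:8  d6:4 ⇒ 10.
Reduction 22 − 10 = 12.

12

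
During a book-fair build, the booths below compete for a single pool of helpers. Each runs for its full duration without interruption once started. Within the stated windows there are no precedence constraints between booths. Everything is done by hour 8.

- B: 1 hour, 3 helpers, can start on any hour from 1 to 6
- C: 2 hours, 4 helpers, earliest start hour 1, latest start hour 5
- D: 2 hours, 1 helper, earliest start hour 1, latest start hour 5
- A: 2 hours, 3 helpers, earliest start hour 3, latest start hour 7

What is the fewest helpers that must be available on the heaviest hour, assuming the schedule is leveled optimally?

4

Early-start (B@1, C@1, D@1, A@3) gives peak 8: h1:8  h2:5  h3:3  h4:3  h5:0  h6:0  h7:0  h8:0.
Shift C→2, D→4, A→4.
Schedule B@1, C@2, D@4, A@4: h1:3  h2:4  h3:4  h4:4  h5:4  h6:0  h7:0  h8:0 — peak 4.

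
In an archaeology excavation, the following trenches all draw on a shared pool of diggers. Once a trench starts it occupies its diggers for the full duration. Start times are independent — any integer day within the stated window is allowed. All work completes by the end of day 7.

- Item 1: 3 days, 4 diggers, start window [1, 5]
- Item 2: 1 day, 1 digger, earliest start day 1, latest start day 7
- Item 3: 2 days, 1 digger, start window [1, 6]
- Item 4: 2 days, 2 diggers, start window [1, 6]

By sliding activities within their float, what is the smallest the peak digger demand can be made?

4

Early-start (Item 1@1, Item 2@1, Item 3@1, Item 4@1) gives peak 8: d1:8  d2:7  d3:4  d4:0  d5:0  d6:0  d7:0.
Shift Item 2→4, Item 3→4, Item 4→4.
Schedule Item 1@1, Item 2@4, Item 3@4, Item 4@4: d1:4  d2:4  d3:4  d4:4  d5:3  d6:0  d7:0 — peak 4.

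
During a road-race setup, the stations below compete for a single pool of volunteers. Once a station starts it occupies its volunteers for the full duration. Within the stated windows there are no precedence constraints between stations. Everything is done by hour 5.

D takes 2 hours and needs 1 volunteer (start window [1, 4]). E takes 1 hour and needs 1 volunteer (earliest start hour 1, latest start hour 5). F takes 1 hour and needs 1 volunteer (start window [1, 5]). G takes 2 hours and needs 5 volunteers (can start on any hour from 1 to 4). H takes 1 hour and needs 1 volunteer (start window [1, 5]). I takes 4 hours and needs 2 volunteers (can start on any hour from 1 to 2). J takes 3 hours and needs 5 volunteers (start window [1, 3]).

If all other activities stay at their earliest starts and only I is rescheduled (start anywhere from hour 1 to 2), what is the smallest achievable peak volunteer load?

I@1: h1:16  h2:13  h3:7  h4:2  h5:0 → peak 16
I@2: h1:14  h2:13  h3:7  h4:2  h5:2 → peak 14
Best is I@2, peak 14.

14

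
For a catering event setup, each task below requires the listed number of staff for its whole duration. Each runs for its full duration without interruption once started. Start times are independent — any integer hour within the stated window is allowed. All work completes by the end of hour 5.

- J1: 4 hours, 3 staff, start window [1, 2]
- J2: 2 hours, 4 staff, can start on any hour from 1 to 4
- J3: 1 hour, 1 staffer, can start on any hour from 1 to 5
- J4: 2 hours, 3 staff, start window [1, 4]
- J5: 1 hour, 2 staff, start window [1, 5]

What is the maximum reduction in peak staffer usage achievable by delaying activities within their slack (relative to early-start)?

Early-start peak: h1:13  h2:10  h3:3  h4:3  h5:0 ⇒ 13.
Leveled (J1@1, J2@1, J3@3, J4@3, J5@5): h1:7  h2:7  h3:7  h4:6  h5:2 ⇒ 7.
Reduction 13 − 7 = 6.

6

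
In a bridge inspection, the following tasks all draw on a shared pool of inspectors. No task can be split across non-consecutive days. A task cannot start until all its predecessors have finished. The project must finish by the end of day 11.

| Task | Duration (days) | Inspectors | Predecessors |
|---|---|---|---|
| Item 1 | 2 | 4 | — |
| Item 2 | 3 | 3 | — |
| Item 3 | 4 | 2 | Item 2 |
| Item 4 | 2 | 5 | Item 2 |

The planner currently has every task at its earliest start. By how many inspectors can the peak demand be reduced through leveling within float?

2

Early-start peak: d1:7  d2:7  d3:3  d4:7  d5:7  d6:2  d7:2  d8:0  d9:0  d10:0  d11:0 ⇒ 7.
Leveled (Item 1@1, Item 2@3, Item 3@6, Item 4@10): d1:4  d2:4  d3:3  d4:3  d5:3  d6:2  d7:2  d8:2  d9:2  d10:5  d11:5 ⇒ 5.
Reduction 7 − 5 = 2.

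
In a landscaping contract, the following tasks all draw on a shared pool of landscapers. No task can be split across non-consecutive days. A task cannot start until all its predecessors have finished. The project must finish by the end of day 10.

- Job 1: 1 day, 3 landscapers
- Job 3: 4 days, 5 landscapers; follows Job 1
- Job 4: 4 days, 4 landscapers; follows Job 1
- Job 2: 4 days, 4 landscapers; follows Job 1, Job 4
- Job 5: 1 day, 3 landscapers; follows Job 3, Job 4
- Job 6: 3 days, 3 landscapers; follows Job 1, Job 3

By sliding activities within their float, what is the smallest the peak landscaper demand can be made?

Early-start (Job 1@1, Job 3@2, Job 4@2, Job 2@6, Job 5@6, Job 6@6) gives peak 10: d1:3  d2:9  d3:9  d4:9  d5:9  d6:10  d7:7  d8:7  d9:4  d10:0.
Shift Job 6→7.
Schedule Job 1@1, Job 3@2, Job 4@2, Job 2@6, Job 5@6, Job 6@7: d1:3  d2:9  d3:9  d4:9  d5:9  d6:7  d7:7  d8:7  d9:7  d10:0 — peak 9.

9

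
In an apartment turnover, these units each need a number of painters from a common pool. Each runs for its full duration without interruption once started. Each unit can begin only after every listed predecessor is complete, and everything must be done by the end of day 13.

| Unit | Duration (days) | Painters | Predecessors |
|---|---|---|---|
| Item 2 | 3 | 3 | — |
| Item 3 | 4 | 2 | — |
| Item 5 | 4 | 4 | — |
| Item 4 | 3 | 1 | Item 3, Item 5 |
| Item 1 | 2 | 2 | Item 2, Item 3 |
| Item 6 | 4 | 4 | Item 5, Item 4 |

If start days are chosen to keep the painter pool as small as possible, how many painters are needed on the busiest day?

6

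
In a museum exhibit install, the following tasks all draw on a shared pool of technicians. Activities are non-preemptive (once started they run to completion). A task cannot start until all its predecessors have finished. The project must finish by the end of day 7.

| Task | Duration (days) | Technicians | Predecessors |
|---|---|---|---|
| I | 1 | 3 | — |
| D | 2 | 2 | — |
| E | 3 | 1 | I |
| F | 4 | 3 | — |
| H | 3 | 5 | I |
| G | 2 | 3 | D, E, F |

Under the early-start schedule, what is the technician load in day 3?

At early start, day 3 has: E, F, H.
Demand: 1 + 3 + 5 = 9.

9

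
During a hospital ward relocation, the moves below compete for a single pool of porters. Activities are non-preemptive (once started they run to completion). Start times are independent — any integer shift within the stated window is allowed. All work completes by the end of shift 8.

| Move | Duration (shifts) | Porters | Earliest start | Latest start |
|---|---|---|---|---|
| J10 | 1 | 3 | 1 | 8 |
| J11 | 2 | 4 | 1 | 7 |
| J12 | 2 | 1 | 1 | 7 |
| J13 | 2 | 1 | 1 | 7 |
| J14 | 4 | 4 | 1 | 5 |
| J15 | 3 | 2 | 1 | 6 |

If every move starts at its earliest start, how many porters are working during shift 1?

15

At early start, shift 1 has: J10, J11, J12, J13, J14, J15.
Demand: 3 + 4 + 1 + 1 + 4 + 2 = 15.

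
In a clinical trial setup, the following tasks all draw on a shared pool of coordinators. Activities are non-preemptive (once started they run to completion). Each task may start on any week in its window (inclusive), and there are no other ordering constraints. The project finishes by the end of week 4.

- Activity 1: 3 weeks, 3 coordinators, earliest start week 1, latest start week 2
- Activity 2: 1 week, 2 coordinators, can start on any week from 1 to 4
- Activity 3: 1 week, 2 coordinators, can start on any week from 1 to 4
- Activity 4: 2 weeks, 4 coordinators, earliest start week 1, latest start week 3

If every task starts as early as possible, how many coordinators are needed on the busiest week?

Early-start schedule: Activity 1@1, Activity 2@1, Activity 3@1, Activity 4@1.
Load per week: week 1: 11, week 2: 7, week 3: 3, week 4: 0.
Peak is 11.

11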